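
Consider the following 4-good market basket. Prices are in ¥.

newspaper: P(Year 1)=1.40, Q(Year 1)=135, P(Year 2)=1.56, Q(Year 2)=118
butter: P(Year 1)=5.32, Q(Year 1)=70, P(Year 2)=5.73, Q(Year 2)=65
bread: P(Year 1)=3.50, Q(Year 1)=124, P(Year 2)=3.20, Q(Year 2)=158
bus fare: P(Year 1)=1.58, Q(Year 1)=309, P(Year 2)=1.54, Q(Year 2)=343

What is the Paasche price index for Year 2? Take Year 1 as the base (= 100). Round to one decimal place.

Paasche price index uses current-period quantities as weights.
ΣP(Year 2)·Q(Year 2) = 1.56×118 + 5.73×65 + 3.20×158 + 1.54×343 = 184.08 + 372.45 + 505.6 + 528.22 = 1590.35
ΣP(Year 1)·Q(Year 2) = 1.40×118 + 5.32×65 + 3.50×158 + 1.58×343 = 165.2 + 345.8 + 553 + 541.94 = 1605.94
Index = 1590.35 / 1605.94 × 100 = 99.0292

99.0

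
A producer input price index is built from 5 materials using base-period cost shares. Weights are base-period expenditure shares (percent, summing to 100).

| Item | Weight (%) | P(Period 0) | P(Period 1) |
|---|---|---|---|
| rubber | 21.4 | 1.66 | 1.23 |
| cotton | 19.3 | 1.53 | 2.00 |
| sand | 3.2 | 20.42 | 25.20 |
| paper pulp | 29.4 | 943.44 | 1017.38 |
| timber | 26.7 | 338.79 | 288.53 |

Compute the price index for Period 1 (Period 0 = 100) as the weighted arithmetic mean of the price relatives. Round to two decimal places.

99.48

rubber: 21.4 × (1.23/1.66) = 21.4 × 0.740964 = 15.8566
cotton: 19.3 × (2.00/1.53) = 19.3 × 1.307190 = 25.2288
sand: 3.2 × (25.20/20.42) = 3.2 × 1.234084 = 3.9491
paper pulp: 29.4 × (1017.38/943.44) = 29.4 × 1.078373 = 31.7042
timber: 26.7 × (288.53/338.79) = 26.7 × 0.851649 = 22.7390
Index = Σ wᵢ·(p₁ᵢ/p₀ᵢ) = 15.8566 + 25.2288 + 3.9491 + 31.7042 + 22.7390 = 99.4776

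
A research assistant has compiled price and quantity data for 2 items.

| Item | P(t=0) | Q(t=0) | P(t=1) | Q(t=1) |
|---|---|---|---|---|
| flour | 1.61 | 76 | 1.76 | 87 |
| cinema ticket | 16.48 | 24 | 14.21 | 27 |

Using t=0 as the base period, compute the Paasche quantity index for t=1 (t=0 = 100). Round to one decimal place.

Paasche quantity index uses current-period prices as weights.
ΣP(t=1)·Q(t=1) = 1.76×87 + 14.21×27 = 153.12 + 383.67 = 536.79
ΣP(t=1)·Q(t=0) = 1.76×76 + 14.21×24 = 133.76 + 341.04 = 474.8
Index = 536.79 / 474.8 × 100 = 113.0560

113.1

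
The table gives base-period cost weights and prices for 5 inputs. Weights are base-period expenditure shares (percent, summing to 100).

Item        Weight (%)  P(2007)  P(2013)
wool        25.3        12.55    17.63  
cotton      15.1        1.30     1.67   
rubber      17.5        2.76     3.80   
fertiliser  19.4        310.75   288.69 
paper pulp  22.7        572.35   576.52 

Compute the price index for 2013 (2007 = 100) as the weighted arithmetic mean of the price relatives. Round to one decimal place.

119.9

wool: 25.3 × (17.63/12.55) = 25.3 × 1.404781 = 35.5410
cotton: 15.1 × (1.67/1.30) = 15.1 × 1.284615 = 19.3977
rubber: 17.5 × (3.80/2.76) = 17.5 × 1.376812 = 24.0942
fertiliser: 19.4 × (288.69/310.75) = 19.4 × 0.929010 = 18.0228
paper pulp: 22.7 × (576.52/572.35) = 22.7 × 1.007286 = 22.8654
Index = Σ wᵢ·(p₁ᵢ/p₀ᵢ) = 35.5410 + 19.3977 + 24.0942 + 18.0228 + 22.8654 = 119.9210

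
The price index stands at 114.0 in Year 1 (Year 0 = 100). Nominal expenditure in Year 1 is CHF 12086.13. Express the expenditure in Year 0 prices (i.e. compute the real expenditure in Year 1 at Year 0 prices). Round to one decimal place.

Real = Nominal ÷ (Index/100) = 12086.13 ÷ (114.0/100)
     = 12086.13 ÷ 1.140 = 10601.8684

10601.9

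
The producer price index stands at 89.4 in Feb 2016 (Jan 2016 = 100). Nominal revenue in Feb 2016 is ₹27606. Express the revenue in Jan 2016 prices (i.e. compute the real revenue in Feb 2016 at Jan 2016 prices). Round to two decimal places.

Real = Nominal ÷ (Index/100) = 27606 ÷ (89.4/100)
     = 27606 ÷ 0.894 = 30879.1946

30879.19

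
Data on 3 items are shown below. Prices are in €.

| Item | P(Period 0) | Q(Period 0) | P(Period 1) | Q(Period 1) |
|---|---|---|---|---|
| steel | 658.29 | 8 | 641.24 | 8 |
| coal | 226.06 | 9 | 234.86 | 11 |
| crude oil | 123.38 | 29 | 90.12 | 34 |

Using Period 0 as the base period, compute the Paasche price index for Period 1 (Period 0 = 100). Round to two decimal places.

Paasche price index uses current-period quantities as weights.
ΣP(Period 1)·Q(Period 1) = 641.24×8 + 234.86×11 + 90.12×34 = 5129.92 + 2583.46 + 3064.08 = 10777.46
ΣP(Period 0)·Q(Period 1) = 658.29×8 + 226.06×11 + 123.38×34 = 5266.32 + 2486.66 + 4194.92 = 11947.9
Index = 10777.46 / 11947.9 × 100 = 90.2038

90.20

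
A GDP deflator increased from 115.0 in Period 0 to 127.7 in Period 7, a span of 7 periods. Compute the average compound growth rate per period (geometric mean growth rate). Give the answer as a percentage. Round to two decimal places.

Growth factor = (127.7/115.0)^(1/7) = (1.110435)^(1/7) = 1.015077
Growth rate = 1.015077 − 1 = 0.015077 = 1.5077%

1.51%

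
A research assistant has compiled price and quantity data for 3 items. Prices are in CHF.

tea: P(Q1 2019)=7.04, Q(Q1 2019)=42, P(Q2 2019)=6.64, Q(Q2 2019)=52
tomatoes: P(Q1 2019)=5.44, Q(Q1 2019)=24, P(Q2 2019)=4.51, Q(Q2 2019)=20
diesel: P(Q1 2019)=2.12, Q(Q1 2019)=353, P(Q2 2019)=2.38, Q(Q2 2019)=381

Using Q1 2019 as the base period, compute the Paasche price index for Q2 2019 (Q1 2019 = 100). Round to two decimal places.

Paasche price index uses current-period quantities as weights.
ΣP(Q2 2019)·Q(Q2 2019) = 6.64×52 + 4.51×20 + 2.38×381 = 345.28 + 90.2 + 906.78 = 1342.26
ΣP(Q1 2019)·Q(Q2 2019) = 7.04×52 + 5.44×20 + 2.12×381 = 366.08 + 108.8 + 807.72 = 1282.6
Index = 1342.26 / 1282.6 × 100 = 104.6515

104.65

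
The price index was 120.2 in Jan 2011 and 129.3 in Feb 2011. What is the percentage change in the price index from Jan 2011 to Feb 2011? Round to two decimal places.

7.57%

Change = (129.3 − 120.2) / 120.2 × 100
       = 9.1 / 120.2 × 100 = 7.5707%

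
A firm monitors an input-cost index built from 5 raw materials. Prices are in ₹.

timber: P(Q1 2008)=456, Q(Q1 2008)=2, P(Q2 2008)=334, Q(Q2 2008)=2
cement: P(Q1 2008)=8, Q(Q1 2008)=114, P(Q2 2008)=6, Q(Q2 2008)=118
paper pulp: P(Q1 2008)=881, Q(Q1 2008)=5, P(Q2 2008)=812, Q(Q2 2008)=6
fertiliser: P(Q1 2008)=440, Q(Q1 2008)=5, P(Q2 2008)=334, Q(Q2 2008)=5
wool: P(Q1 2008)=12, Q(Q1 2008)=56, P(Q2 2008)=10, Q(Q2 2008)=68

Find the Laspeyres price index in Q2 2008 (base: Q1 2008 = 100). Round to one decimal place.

84.0

Laspeyres price index uses base-period quantities as weights.
ΣP(Q2 2008)·Q(Q1 2008) = 334×2 + 6×114 + 812×5 + 334×5 + 10×56 = 668 + 684 + 4060 + 1670 + 560 = 7642
ΣP(Q1 2008)·Q(Q1 2008) = 456×2 + 8×114 + 881×5 + 440×5 + 12×56 = 912 + 912 + 4405 + 2200 + 672 = 9101
Index = 7642 / 9101 × 100 = 83.9688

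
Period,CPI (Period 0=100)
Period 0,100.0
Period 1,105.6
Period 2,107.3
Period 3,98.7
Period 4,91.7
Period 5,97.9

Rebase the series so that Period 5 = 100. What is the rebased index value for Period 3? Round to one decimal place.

Rebased(Period 3) = 98.7 / 97.9 × 100 = 100.8172

100.8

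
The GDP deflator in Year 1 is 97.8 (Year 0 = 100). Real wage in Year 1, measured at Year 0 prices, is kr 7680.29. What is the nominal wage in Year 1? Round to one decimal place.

7511.3

Nominal = Real × (Index/100) = 7680.29 × (97.8/100)
        = 7680.29 × 0.978 = 7511.3236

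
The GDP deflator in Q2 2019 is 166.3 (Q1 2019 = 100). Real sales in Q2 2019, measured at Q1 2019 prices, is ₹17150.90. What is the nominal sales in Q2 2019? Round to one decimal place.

28521.9

Nominal = Real × (Index/100) = 17150.90 × (166.3/100)
        = 17150.90 × 1.663 = 28521.9467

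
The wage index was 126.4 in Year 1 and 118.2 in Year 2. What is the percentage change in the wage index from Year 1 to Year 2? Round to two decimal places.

Change = (118.2 − 126.4) / 126.4 × 100
       = -8.2 / 126.4 × 100 = -6.4873%

-6.49%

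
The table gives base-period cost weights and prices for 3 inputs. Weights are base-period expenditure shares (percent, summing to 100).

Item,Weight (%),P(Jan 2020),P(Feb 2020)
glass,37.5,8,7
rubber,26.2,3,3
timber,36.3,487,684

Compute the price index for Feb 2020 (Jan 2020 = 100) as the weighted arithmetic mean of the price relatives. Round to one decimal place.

110.0

glass: 37.5 × (7/8) = 37.5 × 0.875000 = 32.8125
rubber: 26.2 × (3/3) = 26.2 × 1.000000 = 26.2000
timber: 36.3 × (684/487) = 36.3 × 1.404517 = 50.9840
Index = Σ wᵢ·(p₁ᵢ/p₀ᵢ) = 32.8125 + 26.2000 + 50.9840 = 109.9965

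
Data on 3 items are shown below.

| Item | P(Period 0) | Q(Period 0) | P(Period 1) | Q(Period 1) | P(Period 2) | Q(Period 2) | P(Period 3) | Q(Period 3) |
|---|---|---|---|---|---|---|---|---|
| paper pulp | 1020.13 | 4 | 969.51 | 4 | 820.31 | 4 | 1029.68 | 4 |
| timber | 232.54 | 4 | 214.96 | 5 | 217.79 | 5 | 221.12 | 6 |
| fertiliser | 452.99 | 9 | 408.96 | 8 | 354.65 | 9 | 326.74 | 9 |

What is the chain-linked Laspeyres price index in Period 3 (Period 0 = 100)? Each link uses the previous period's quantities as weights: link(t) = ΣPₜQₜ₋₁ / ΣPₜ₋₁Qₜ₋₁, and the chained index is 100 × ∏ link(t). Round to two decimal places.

87.65

Link Period 0→Period 1:
ΣP(Period 1)Q(Period 0) = 969.51×4 + 214.96×4 + 408.96×9 = 3878.04 + 859.84 + 3680.64 = 8418.52
ΣP(Period 0)Q(Period 0) = 1020.13×4 + 232.54×4 + 452.99×9 = 4080.52 + 930.16 + 4076.91 = 9087.59
link = 8418.52/9087.59 = 0.926375
Link Period 1→Period 2:
ΣP(Period 2)Q(Period 1) = 820.31×4 + 217.79×5 + 354.65×8 = 3281.24 + 1088.95 + 2837.2 = 7207.39
ΣP(Period 1)Q(Period 1) = 969.51×4 + 214.96×5 + 408.96×8 = 3878.04 + 1074.8 + 3271.68 = 8224.52
link = 7207.39/8224.52 = 0.876330
Link Period 2→Period 3:
ΣP(Period 3)Q(Period 2) = 1029.68×4 + 221.12×5 + 326.74×9 = 4118.72 + 1105.6 + 2940.66 = 8164.98
ΣP(Period 2)Q(Period 2) = 820.31×4 + 217.79×5 + 354.65×9 = 3281.24 + 1088.95 + 3191.85 = 7562.04
link = 8164.98/7562.04 = 1.079732
Chained index = 100 × 0.926375 × 0.876330 × 1.079732 = 87.6538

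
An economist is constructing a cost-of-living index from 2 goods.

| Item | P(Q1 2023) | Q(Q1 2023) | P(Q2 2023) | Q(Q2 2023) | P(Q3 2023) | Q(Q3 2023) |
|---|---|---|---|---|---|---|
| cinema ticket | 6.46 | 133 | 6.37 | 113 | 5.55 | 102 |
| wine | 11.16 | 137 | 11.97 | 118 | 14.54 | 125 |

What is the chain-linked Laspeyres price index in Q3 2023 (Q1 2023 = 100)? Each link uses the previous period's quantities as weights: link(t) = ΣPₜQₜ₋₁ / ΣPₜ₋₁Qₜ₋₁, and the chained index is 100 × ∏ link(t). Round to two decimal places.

114.43

Link Q1 2023→Q2 2023:
ΣP(Q2 2023)Q(Q1 2023) = 6.37×133 + 11.97×137 = 847.21 + 1639.89 = 2487.1
ΣP(Q1 2023)Q(Q1 2023) = 6.46×133 + 11.16×137 = 859.18 + 1528.92 = 2388.1
link = 2487.1/2388.1 = 1.041456
Link Q2 2023→Q3 2023:
ΣP(Q3 2023)Q(Q2 2023) = 5.55×113 + 14.54×118 = 627.15 + 1715.72 = 2342.87
ΣP(Q2 2023)Q(Q2 2023) = 6.37×113 + 11.97×118 = 719.81 + 1412.46 = 2132.27
link = 2342.87/2132.27 = 1.098768
Chained index = 100 × 1.041456 × 1.098768 = 114.4318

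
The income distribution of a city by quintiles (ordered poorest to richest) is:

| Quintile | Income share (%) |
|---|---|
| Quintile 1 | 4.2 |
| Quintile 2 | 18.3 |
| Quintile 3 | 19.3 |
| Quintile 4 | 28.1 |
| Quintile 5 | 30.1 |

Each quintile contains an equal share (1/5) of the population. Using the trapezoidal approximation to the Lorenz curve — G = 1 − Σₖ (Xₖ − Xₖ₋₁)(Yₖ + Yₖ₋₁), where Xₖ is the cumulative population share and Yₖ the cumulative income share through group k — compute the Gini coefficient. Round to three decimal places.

Cumulative income shares Yₖ: 0.0420, 0.2250, 0.4180, 0.6990, 1.0000
Σ (Xₖ−Xₖ₋₁)(Yₖ+Yₖ₋₁) = (1/5)(0.0420+0.0000) + (1/5)(0.2250+0.0420) + (1/5)(0.4180+0.2250) + (1/5)(0.6990+0.4180) + (1/5)(1.0000+0.6990)
  = 0.0084 + 0.0534 + 0.1286 + 0.2234 + 0.3398 = 0.7536
G = 1 − 0.7536 = 0.2464

0.246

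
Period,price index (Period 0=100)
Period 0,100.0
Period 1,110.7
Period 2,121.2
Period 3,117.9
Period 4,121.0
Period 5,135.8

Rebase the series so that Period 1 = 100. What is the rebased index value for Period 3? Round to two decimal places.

Rebased(Period 3) = 117.9 / 110.7 × 100 = 106.5041

106.50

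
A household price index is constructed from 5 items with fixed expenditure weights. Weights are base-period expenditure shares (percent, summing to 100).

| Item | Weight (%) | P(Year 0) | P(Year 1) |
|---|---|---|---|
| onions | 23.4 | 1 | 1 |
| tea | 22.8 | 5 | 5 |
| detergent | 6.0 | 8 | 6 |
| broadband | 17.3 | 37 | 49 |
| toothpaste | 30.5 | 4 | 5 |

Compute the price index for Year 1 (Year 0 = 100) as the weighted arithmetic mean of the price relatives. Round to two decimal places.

111.74

onions: 23.4 × (1/1) = 23.4 × 1.000000 = 23.4000
tea: 22.8 × (5/5) = 22.8 × 1.000000 = 22.8000
detergent: 6.0 × (6/8) = 6.0 × 0.750000 = 4.5000
broadband: 17.3 × (49/37) = 17.3 × 1.324324 = 22.9108
toothpaste: 30.5 × (5/4) = 30.5 × 1.250000 = 38.1250
Index = Σ wᵢ·(p₁ᵢ/p₀ᵢ) = 23.4000 + 22.8000 + 4.5000 + 22.9108 + 38.1250 = 111.7358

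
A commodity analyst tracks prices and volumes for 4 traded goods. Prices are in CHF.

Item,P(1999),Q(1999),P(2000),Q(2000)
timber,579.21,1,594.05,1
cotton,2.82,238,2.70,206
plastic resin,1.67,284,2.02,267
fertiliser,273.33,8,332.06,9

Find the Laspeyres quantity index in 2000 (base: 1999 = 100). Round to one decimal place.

Laspeyres quantity index uses base-period prices as weights.
ΣP(1999)·Q(2000) = 579.21×1 + 2.82×206 + 1.67×267 + 273.33×9 = 579.21 + 580.92 + 445.89 + 2459.97 = 4065.99
ΣP(1999)·Q(1999) = 579.21×1 + 2.82×238 + 1.67×284 + 273.33×8 = 579.21 + 671.16 + 474.28 + 2186.64 = 3911.29
Index = 4065.99 / 3911.29 × 100 = 103.9552

104.0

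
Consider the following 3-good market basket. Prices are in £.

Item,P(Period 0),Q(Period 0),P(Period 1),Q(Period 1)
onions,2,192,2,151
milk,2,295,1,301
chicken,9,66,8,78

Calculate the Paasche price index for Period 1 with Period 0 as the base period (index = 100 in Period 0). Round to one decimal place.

76.4

Paasche price index uses current-period quantities as weights.
ΣP(Period 1)·Q(Period 1) = 2×151 + 1×301 + 8×78 = 302 + 301 + 624 = 1227
ΣP(Period 0)·Q(Period 1) = 2×151 + 2×301 + 9×78 = 302 + 602 + 702 = 1606
Index = 1227 / 1606 × 100 = 76.4010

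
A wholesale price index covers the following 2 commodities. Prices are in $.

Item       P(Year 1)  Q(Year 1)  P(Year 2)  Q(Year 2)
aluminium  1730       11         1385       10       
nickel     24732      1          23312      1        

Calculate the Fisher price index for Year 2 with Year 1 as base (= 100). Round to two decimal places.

88.25

Laspeyres component (base-period weights):
ΣP(Year 2)Q(Year 1) = 1385×11 + 23312×1 = 15235 + 23312 = 38547
ΣP(Year 1)Q(Year 1) = 1730×11 + 24732×1 = 19030 + 24732 = 43762
L = 38547 / 43762 × 100 = 88.0833
Paasche component (current-period weights):
ΣP(Year 2)Q(Year 2) = 1385×10 + 23312×1 = 13850 + 23312 = 37162
ΣP(Year 1)Q(Year 2) = 1730×10 + 24732×1 = 17300 + 24732 = 42032
P = 37162 / 42032 × 100 = 88.4136
Fisher = √(L × P) = √(88.0833 × 88.4136) = 88.2483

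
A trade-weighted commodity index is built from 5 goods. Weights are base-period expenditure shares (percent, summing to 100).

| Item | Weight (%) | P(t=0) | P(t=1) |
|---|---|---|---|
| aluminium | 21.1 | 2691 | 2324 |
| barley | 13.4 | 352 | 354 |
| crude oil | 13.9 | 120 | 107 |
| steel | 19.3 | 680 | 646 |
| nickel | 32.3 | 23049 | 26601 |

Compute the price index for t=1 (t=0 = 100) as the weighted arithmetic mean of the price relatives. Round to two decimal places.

aluminium: 21.1 × (2324/2691) = 21.1 × 0.863619 = 18.2224
barley: 13.4 × (354/352) = 13.4 × 1.005682 = 13.4761
crude oil: 13.9 × (107/120) = 13.9 × 0.891667 = 12.3942
steel: 19.3 × (646/680) = 19.3 × 0.950000 = 18.3350
nickel: 32.3 × (26601/23049) = 32.3 × 1.154106 = 37.2776
Index = Σ wᵢ·(p₁ᵢ/p₀ᵢ) = 18.2224 + 13.4761 + 12.3942 + 18.3350 + 37.2776 = 99.7053

99.71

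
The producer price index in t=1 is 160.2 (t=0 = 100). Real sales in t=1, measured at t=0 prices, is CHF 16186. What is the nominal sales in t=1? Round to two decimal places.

Nominal = Real × (Index/100) = 16186 × (160.2/100)
        = 16186 × 1.602 = 25929.9720

25929.97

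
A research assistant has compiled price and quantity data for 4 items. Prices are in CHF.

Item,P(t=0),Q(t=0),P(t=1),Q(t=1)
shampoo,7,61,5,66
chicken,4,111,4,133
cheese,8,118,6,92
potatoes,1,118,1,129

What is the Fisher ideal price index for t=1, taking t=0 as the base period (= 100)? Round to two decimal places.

82.24

Laspeyres component (base-period weights):
ΣP(t=1)Q(t=0) = 5×61 + 4×111 + 6×118 + 1×118 = 305 + 444 + 708 + 118 = 1575
ΣP(t=0)Q(t=0) = 7×61 + 4×111 + 8×118 + 1×118 = 427 + 444 + 944 + 118 = 1933
L = 1575 / 1933 × 100 = 81.4796
Paasche component (current-period weights):
ΣP(t=1)Q(t=1) = 5×66 + 4×133 + 6×92 + 1×129 = 330 + 532 + 552 + 129 = 1543
ΣP(t=0)Q(t=1) = 7×66 + 4×133 + 8×92 + 1×129 = 462 + 532 + 736 + 129 = 1859
P = 1543 / 1859 × 100 = 83.0016
Fisher = √(L × P) = √(81.4796 × 83.0016) = 82.2371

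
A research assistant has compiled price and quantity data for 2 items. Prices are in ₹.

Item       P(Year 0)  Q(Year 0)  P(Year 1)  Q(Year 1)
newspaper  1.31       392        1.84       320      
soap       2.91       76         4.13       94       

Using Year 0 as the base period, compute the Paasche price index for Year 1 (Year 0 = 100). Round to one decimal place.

141.0

Paasche price index uses current-period quantities as weights.
ΣP(Year 1)·Q(Year 1) = 1.84×320 + 4.13×94 = 588.8 + 388.22 = 977.02
ΣP(Year 0)·Q(Year 1) = 1.31×320 + 2.91×94 = 419.2 + 273.54 = 692.74
Index = 977.02 / 692.74 × 100 = 141.0370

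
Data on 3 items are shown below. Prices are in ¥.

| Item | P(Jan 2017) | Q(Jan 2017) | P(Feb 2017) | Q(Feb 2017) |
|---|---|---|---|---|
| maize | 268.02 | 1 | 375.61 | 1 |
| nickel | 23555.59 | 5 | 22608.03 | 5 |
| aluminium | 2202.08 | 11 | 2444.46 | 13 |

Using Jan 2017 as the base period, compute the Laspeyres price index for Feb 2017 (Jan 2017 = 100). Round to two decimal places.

Laspeyres price index uses base-period quantities as weights.
ΣP(Feb 2017)·Q(Jan 2017) = 375.61×1 + 22608.03×5 + 2444.46×11 = 375.61 + 113040.15 + 26889.06 = 140304.82
ΣP(Jan 2017)·Q(Jan 2017) = 268.02×1 + 23555.59×5 + 2202.08×11 = 268.02 + 117777.95 + 24222.88 = 142268.85
Index = 140304.82 / 142268.85 × 100 = 98.6195

98.62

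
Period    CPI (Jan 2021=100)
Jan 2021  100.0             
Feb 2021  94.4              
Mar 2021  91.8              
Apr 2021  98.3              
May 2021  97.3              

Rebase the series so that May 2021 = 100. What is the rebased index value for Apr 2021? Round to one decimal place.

101.0

Rebased(Apr 2021) = 98.3 / 97.3 × 100 = 101.0277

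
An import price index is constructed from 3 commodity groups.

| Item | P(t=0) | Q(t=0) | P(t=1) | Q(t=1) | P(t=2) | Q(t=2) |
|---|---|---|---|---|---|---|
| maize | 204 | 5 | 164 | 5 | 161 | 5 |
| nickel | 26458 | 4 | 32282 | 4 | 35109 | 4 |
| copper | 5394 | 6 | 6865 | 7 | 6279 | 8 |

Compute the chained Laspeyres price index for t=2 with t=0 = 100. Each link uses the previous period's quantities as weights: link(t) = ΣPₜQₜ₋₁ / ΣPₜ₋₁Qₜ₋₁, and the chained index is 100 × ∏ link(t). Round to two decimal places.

Link t=0→t=1:
ΣP(t=1)Q(t=0) = 164×5 + 32282×4 + 6865×6 = 820 + 129128 + 41190 = 171138
ΣP(t=0)Q(t=0) = 204×5 + 26458×4 + 5394×6 = 1020 + 105832 + 32364 = 139216
link = 171138/139216 = 1.229298
Link t=1→t=2:
ΣP(t=2)Q(t=1) = 161×5 + 35109×4 + 6279×7 = 805 + 140436 + 43953 = 185194
ΣP(t=1)Q(t=1) = 164×5 + 32282×4 + 6865×7 = 820 + 129128 + 48055 = 178003
link = 185194/178003 = 1.040398
Chained index = 100 × 1.229298 × 1.040398 = 127.8960

127.90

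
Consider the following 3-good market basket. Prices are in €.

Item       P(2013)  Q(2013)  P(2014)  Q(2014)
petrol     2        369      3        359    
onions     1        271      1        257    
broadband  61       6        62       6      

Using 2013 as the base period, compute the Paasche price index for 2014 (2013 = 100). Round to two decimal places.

Paasche price index uses current-period quantities as weights.
ΣP(2014)·Q(2014) = 3×359 + 1×257 + 62×6 = 1077 + 257 + 372 = 1706
ΣP(2013)·Q(2014) = 2×359 + 1×257 + 61×6 = 718 + 257 + 366 = 1341
Index = 1706 / 1341 × 100 = 127.2185

127.22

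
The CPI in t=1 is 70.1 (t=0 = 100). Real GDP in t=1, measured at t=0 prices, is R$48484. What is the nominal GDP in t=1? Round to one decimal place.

Nominal = Real × (Index/100) = 48484 × (70.1/100)
        = 48484 × 0.701 = 33987.2840

33987.3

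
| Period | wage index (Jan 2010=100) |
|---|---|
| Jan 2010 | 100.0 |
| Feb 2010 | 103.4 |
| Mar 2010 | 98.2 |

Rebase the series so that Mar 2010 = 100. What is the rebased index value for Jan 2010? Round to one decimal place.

Rebased(Jan 2010) = 100.0 / 98.2 × 100 = 101.8330

101.8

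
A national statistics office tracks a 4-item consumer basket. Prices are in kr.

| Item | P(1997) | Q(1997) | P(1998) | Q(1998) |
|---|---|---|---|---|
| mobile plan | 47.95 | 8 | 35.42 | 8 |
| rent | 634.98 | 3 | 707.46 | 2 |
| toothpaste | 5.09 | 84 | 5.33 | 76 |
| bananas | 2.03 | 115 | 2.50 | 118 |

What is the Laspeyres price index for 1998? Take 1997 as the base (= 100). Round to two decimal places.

Laspeyres price index uses base-period quantities as weights.
ΣP(1998)·Q(1997) = 35.42×8 + 707.46×3 + 5.33×84 + 2.50×115 = 283.36 + 2122.38 + 447.72 + 287.5 = 3140.96
ΣP(1997)·Q(1997) = 47.95×8 + 634.98×3 + 5.09×84 + 2.03×115 = 383.6 + 1904.94 + 427.56 + 233.45 = 2949.55
Index = 3140.96 / 2949.55 × 100 = 106.4895

106.49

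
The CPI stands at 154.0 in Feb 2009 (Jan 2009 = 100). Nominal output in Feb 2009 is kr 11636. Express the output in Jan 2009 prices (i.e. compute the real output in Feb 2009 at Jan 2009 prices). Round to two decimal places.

Real = Nominal ÷ (Index/100) = 11636 ÷ (154.0/100)
     = 11636 ÷ 1.540 = 7555.8442

7555.84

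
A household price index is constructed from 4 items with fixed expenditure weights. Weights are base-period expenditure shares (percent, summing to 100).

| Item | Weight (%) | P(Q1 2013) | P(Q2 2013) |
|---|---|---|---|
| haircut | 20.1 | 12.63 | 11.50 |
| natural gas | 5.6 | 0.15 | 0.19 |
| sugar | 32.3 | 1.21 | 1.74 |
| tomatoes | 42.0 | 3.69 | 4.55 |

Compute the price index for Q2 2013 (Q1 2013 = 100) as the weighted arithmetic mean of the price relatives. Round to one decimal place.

haircut: 20.1 × (11.50/12.63) = 20.1 × 0.910530 = 18.3017
natural gas: 5.6 × (0.19/0.15) = 5.6 × 1.266667 = 7.0933
sugar: 32.3 × (1.74/1.21) = 32.3 × 1.438017 = 46.4479
tomatoes: 42.0 × (4.55/3.69) = 42.0 × 1.233062 = 51.7886
Index = Σ wᵢ·(p₁ᵢ/p₀ᵢ) = 18.3017 + 7.0933 + 46.4479 + 51.7886 = 123.6315

123.6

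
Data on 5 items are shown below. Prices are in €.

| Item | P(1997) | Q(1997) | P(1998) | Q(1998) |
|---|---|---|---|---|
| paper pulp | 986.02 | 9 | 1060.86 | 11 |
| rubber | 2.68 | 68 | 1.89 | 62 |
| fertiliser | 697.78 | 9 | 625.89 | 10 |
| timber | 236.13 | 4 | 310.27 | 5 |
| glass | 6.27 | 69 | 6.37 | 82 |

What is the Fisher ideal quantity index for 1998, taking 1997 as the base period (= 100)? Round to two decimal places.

118.10

Laspeyres component (base-period weights):
ΣP(1997)Q(1998) = 986.02×11 + 2.68×62 + 697.78×10 + 236.13×5 + 6.27×82 = 10846.22 + 166.16 + 6977.8 + 1180.65 + 514.14 = 19684.97
ΣP(1997)Q(1997) = 986.02×9 + 2.68×68 + 697.78×9 + 236.13×4 + 6.27×69 = 8874.18 + 182.24 + 6280.02 + 944.52 + 432.63 = 16713.59
L = 19684.97 / 16713.59 × 100 = 117.7782
Paasche component (current-period weights):
ΣP(1998)Q(1998) = 1060.86×11 + 1.89×62 + 625.89×10 + 310.27×5 + 6.37×82 = 11669.46 + 117.18 + 6258.9 + 1551.35 + 522.34 = 20119.23
ΣP(1998)Q(1997) = 1060.86×9 + 1.89×68 + 625.89×9 + 310.27×4 + 6.37×69 = 9547.74 + 128.52 + 5633.01 + 1241.08 + 439.53 = 16989.88
P = 20119.23 / 16989.88 × 100 = 118.4189
Fisher = √(L × P) = √(117.7782 × 118.4189) = 118.0981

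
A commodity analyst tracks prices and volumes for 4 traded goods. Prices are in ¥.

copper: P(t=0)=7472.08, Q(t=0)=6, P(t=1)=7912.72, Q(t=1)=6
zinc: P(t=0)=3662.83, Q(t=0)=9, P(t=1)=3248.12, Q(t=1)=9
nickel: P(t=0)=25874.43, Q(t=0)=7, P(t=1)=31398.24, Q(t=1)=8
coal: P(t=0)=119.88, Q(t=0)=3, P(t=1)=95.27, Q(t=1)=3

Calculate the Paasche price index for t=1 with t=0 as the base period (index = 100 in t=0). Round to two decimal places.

115.09

Paasche price index uses current-period quantities as weights.
ΣP(t=1)·Q(t=1) = 7912.72×6 + 3248.12×9 + 31398.24×8 + 95.27×3 = 47476.32 + 29233.08 + 251185.92 + 285.81 = 328181.13
ΣP(t=0)·Q(t=1) = 7472.08×6 + 3662.83×9 + 25874.43×8 + 119.88×3 = 44832.48 + 32965.47 + 206995.44 + 359.64 = 285153.03
Index = 328181.13 / 285153.03 × 100 = 115.0895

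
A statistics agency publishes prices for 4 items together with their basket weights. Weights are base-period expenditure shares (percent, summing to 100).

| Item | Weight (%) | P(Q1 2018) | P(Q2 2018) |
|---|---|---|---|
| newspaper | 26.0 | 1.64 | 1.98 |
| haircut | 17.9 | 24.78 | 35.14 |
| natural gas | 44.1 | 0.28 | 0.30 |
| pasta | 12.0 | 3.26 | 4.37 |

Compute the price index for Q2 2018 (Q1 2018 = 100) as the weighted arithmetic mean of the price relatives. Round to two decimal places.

newspaper: 26.0 × (1.98/1.64) = 26.0 × 1.207317 = 31.3902
haircut: 17.9 × (35.14/24.78) = 17.9 × 1.418079 = 25.3836
natural gas: 44.1 × (0.30/0.28) = 44.1 × 1.071429 = 47.2500
pasta: 12.0 × (4.37/3.26) = 12.0 × 1.340491 = 16.0859
Index = Σ wᵢ·(p₁ᵢ/p₀ᵢ) = 31.3902 + 25.3836 + 47.2500 + 16.0859 = 120.1097

120.11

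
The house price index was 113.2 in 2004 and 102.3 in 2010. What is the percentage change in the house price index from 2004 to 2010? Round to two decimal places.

-9.63%

Change = (102.3 − 113.2) / 113.2 × 100
       = -10.9 / 113.2 × 100 = -9.6290%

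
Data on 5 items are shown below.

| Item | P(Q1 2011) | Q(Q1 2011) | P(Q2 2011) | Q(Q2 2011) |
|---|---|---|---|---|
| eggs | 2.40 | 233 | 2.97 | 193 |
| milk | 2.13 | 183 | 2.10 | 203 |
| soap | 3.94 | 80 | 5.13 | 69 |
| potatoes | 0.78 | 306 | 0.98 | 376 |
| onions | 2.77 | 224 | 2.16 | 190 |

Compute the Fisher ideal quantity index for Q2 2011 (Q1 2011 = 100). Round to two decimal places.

Laspeyres component (base-period weights):
ΣP(Q1 2011)Q(Q2 2011) = 2.40×193 + 2.13×203 + 3.94×69 + 0.78×376 + 2.77×190 = 463.2 + 432.39 + 271.86 + 293.28 + 526.3 = 1987.03
ΣP(Q1 2011)Q(Q1 2011) = 2.40×233 + 2.13×183 + 3.94×80 + 0.78×306 + 2.77×224 = 559.2 + 389.79 + 315.2 + 238.68 + 620.48 = 2123.35
L = 1987.03 / 2123.35 × 100 = 93.5800
Paasche component (current-period weights):
ΣP(Q2 2011)Q(Q2 2011) = 2.97×193 + 2.10×203 + 5.13×69 + 0.98×376 + 2.16×190 = 573.21 + 426.3 + 353.97 + 368.48 + 410.4 = 2132.36
ΣP(Q2 2011)Q(Q1 2011) = 2.97×233 + 2.10×183 + 5.13×80 + 0.98×306 + 2.16×224 = 692.01 + 384.3 + 410.4 + 299.88 + 483.84 = 2270.43
P = 2132.36 / 2270.43 × 100 = 93.9188
Fisher = √(L × P) = √(93.5800 × 93.9188) = 93.7492

93.75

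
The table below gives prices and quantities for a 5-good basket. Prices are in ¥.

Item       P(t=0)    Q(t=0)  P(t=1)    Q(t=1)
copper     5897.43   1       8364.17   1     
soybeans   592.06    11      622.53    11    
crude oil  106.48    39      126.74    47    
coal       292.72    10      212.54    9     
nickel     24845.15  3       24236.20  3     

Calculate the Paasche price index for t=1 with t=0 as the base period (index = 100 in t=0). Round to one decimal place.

101.3

Paasche price index uses current-period quantities as weights.
ΣP(t=1)·Q(t=1) = 8364.17×1 + 622.53×11 + 126.74×47 + 212.54×9 + 24236.20×3 = 8364.17 + 6847.83 + 5956.78 + 1912.86 + 72708.6 = 95790.24
ΣP(t=0)·Q(t=1) = 5897.43×1 + 592.06×11 + 106.48×47 + 292.72×9 + 24845.15×3 = 5897.43 + 6512.66 + 5004.56 + 2634.48 + 74535.45 = 94584.58
Index = 95790.24 / 94584.58 × 100 = 101.2747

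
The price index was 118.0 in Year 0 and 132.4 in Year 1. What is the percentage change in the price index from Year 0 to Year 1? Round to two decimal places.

Change = (132.4 − 118.0) / 118.0 × 100
       = 14.4 / 118.0 × 100 = 12.2034%

12.20%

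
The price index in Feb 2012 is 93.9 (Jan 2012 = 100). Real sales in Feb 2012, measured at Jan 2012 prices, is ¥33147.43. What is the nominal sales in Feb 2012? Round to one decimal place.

Nominal = Real × (Index/100) = 33147.43 × (93.9/100)
        = 33147.43 × 0.939 = 31125.4368

31125.4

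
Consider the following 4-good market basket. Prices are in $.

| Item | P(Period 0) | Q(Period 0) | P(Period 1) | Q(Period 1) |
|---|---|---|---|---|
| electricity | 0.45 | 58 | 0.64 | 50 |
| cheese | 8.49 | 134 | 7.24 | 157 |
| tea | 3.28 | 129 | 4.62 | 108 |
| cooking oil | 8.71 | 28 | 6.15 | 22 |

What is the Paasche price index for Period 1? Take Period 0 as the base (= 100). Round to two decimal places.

94.83

Paasche price index uses current-period quantities as weights.
ΣP(Period 1)·Q(Period 1) = 0.64×50 + 7.24×157 + 4.62×108 + 6.15×22 = 32 + 1136.68 + 498.96 + 135.3 = 1802.94
ΣP(Period 0)·Q(Period 1) = 0.45×50 + 8.49×157 + 3.28×108 + 8.71×22 = 22.5 + 1332.93 + 354.24 + 191.62 = 1901.29
Index = 1802.94 / 1901.29 × 100 = 94.8272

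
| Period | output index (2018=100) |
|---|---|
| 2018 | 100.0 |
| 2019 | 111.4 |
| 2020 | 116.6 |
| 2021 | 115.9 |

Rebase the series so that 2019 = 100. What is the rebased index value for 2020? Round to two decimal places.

104.67

Rebased(2020) = 116.6 / 111.4 × 100 = 104.6679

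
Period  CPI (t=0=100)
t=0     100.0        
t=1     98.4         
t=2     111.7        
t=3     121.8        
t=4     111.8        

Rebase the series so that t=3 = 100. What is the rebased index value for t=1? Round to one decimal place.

Rebased(t=1) = 98.4 / 121.8 × 100 = 80.7882

80.8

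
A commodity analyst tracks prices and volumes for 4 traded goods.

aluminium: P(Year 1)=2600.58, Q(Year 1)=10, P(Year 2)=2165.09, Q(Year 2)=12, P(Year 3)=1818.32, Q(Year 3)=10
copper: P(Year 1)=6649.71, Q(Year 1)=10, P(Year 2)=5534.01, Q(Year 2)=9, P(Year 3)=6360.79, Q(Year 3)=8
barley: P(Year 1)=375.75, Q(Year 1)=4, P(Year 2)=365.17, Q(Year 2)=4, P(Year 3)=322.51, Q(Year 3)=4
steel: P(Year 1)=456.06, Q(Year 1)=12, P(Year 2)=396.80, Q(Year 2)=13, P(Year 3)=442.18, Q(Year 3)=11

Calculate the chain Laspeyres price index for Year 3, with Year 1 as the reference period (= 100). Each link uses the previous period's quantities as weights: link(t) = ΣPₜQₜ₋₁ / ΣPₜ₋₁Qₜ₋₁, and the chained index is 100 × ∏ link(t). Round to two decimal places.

Link Year 1→Year 2:
ΣP(Year 2)Q(Year 1) = 2165.09×10 + 5534.01×10 + 365.17×4 + 396.80×12 = 21650.9 + 55340.1 + 1460.68 + 4761.6 = 83213.28
ΣP(Year 1)Q(Year 1) = 2600.58×10 + 6649.71×10 + 375.75×4 + 456.06×12 = 26005.8 + 66497.1 + 1503 + 5472.72 = 99478.62
link = 83213.28/99478.62 = 0.836494
Link Year 2→Year 3:
ΣP(Year 3)Q(Year 2) = 1818.32×12 + 6360.79×9 + 322.51×4 + 442.18×13 = 21819.84 + 57247.11 + 1290.04 + 5748.34 = 86105.33
ΣP(Year 2)Q(Year 2) = 2165.09×12 + 5534.01×9 + 365.17×4 + 396.80×13 = 25981.08 + 49806.09 + 1460.68 + 5158.4 = 82406.25
link = 86105.33/82406.25 = 1.044888
Chained index = 100 × 0.836494 × 1.044888 = 87.4043

87.40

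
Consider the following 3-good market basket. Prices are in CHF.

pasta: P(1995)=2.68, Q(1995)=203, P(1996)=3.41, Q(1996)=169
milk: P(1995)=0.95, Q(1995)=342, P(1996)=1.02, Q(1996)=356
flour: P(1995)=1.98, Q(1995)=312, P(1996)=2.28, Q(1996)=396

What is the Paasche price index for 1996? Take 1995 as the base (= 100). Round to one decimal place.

117.0

Paasche price index uses current-period quantities as weights.
ΣP(1996)·Q(1996) = 3.41×169 + 1.02×356 + 2.28×396 = 576.29 + 363.12 + 902.88 = 1842.29
ΣP(1995)·Q(1996) = 2.68×169 + 0.95×356 + 1.98×396 = 452.92 + 338.2 + 784.08 = 1575.2
Index = 1842.29 / 1575.2 × 100 = 116.9559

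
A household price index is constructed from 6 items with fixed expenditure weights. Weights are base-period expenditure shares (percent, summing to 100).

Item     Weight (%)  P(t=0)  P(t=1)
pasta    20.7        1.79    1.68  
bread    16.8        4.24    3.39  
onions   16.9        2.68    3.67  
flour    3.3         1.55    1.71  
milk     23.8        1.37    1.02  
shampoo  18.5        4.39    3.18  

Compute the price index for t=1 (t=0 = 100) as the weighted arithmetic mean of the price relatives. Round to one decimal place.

pasta: 20.7 × (1.68/1.79) = 20.7 × 0.938547 = 19.4279
bread: 16.8 × (3.39/4.24) = 16.8 × 0.799528 = 13.4321
onions: 16.9 × (3.67/2.68) = 16.9 × 1.369403 = 23.1429
flour: 3.3 × (1.71/1.55) = 3.3 × 1.103226 = 3.6406
milk: 23.8 × (1.02/1.37) = 23.8 × 0.744526 = 17.7197
shampoo: 18.5 × (3.18/4.39) = 18.5 × 0.724374 = 13.4009
Index = Σ wᵢ·(p₁ᵢ/p₀ᵢ) = 19.4279 + 13.4321 + 23.1429 + 3.6406 + 17.7197 + 13.4009 = 90.7642

90.8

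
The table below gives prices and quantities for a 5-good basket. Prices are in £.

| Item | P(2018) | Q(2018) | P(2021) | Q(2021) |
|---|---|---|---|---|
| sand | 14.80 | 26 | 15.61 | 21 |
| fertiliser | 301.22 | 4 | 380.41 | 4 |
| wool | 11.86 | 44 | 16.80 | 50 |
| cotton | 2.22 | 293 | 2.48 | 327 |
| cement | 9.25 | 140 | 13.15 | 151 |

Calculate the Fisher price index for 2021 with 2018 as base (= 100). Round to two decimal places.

Laspeyres component (base-period weights):
ΣP(2021)Q(2018) = 15.61×26 + 380.41×4 + 16.80×44 + 2.48×293 + 13.15×140 = 405.86 + 1521.64 + 739.2 + 726.64 + 1841 = 5234.34
ΣP(2018)Q(2018) = 14.80×26 + 301.22×4 + 11.86×44 + 2.22×293 + 9.25×140 = 384.8 + 1204.88 + 521.84 + 650.46 + 1295 = 4056.98
L = 5234.34 / 4056.98 × 100 = 129.0206
Paasche component (current-period weights):
ΣP(2021)Q(2021) = 15.61×21 + 380.41×4 + 16.80×50 + 2.48×327 + 13.15×151 = 327.81 + 1521.64 + 840 + 810.96 + 1985.65 = 5486.06
ΣP(2018)Q(2021) = 14.80×21 + 301.22×4 + 11.86×50 + 2.22×327 + 9.25×151 = 310.8 + 1204.88 + 593 + 725.94 + 1396.75 = 4231.37
P = 5486.06 / 4231.37 × 100 = 129.6521
Fisher = √(L × P) = √(129.0206 × 129.6521) = 129.3360

129.34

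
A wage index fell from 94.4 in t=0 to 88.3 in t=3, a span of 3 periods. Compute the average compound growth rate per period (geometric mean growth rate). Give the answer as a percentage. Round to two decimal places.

Growth factor = (88.3/94.4)^(1/3) = (0.935381)^(1/3) = 0.977979
Growth rate = 0.977979 − 1 = -0.022021 = -2.2021%

-2.20%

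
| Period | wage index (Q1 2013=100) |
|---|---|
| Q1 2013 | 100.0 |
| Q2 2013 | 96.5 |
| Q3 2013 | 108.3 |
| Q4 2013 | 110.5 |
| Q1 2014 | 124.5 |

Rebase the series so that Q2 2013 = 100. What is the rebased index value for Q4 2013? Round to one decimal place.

114.5

Rebased(Q4 2013) = 110.5 / 96.5 × 100 = 114.5078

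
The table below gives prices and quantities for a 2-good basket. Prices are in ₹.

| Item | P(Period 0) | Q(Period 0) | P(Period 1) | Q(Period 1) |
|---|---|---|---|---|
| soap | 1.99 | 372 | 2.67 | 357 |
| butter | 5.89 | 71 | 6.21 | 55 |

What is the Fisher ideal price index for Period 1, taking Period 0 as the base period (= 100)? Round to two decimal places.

124.48

Laspeyres component (base-period weights):
ΣP(Period 1)Q(Period 0) = 2.67×372 + 6.21×71 = 993.24 + 440.91 = 1434.15
ΣP(Period 0)Q(Period 0) = 1.99×372 + 5.89×71 = 740.28 + 418.19 = 1158.47
L = 1434.15 / 1158.47 × 100 = 123.7969
Paasche component (current-period weights):
ΣP(Period 1)Q(Period 1) = 2.67×357 + 6.21×55 = 953.19 + 341.55 = 1294.74
ΣP(Period 0)Q(Period 1) = 1.99×357 + 5.89×55 = 710.43 + 323.95 = 1034.38
P = 1294.74 / 1034.38 × 100 = 125.1706
Fisher = √(L × P) = √(123.7969 × 125.1706) = 124.4819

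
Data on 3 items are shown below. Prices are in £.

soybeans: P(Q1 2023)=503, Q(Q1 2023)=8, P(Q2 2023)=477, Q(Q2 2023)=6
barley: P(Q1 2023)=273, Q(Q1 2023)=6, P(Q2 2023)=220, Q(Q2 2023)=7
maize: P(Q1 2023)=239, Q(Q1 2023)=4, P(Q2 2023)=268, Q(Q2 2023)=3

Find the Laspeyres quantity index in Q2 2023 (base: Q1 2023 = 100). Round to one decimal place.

85.3

Laspeyres quantity index uses base-period prices as weights.
ΣP(Q1 2023)·Q(Q2 2023) = 503×6 + 273×7 + 239×3 = 3018 + 1911 + 717 = 5646
ΣP(Q1 2023)·Q(Q1 2023) = 503×8 + 273×6 + 239×4 = 4024 + 1638 + 956 = 6618
Index = 5646 / 6618 × 100 = 85.3128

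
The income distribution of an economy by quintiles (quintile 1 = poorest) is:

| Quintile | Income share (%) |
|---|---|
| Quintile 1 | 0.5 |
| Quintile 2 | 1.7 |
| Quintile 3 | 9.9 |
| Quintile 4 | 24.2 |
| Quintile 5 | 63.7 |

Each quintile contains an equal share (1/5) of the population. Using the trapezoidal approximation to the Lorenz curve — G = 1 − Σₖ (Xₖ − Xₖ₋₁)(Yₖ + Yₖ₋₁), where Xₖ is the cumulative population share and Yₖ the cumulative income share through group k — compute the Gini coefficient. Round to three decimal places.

Cumulative income shares Yₖ: 0.0050, 0.0220, 0.1210, 0.3630, 1.0000
Σ (Xₖ−Xₖ₋₁)(Yₖ+Yₖ₋₁) = (1/5)(0.0050+0.0000) + (1/5)(0.0220+0.0050) + (1/5)(0.1210+0.0220) + (1/5)(0.3630+0.1210) + (1/5)(1.0000+0.3630)
  = 0.0010 + 0.0054 + 0.0286 + 0.0968 + 0.2726 = 0.4044
G = 1 − 0.4044 = 0.5956

0.596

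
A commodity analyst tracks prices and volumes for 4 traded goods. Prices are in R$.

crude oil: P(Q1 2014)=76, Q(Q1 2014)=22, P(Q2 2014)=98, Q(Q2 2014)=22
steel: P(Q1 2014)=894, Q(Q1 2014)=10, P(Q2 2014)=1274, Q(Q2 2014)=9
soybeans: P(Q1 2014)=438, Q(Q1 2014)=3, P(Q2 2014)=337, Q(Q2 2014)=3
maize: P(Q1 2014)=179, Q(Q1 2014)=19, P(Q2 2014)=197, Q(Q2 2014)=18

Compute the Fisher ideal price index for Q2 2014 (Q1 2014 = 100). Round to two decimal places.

127.87

Laspeyres component (base-period weights):
ΣP(Q2 2014)Q(Q1 2014) = 98×22 + 1274×10 + 337×3 + 197×19 = 2156 + 12740 + 1011 + 3743 = 19650
ΣP(Q1 2014)Q(Q1 2014) = 76×22 + 894×10 + 438×3 + 179×19 = 1672 + 8940 + 1314 + 3401 = 15327
L = 19650 / 15327 × 100 = 128.2051
Paasche component (current-period weights):
ΣP(Q2 2014)Q(Q2 2014) = 98×22 + 1274×9 + 337×3 + 197×18 = 2156 + 11466 + 1011 + 3546 = 18179
ΣP(Q1 2014)Q(Q2 2014) = 76×22 + 894×9 + 438×3 + 179×18 = 1672 + 8046 + 1314 + 3222 = 14254
P = 18179 / 14254 × 100 = 127.5361
Fisher = √(L × P) = √(128.2051 × 127.5361) = 127.8702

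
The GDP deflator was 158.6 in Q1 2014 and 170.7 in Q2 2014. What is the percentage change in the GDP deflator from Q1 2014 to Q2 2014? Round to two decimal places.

Change = (170.7 − 158.6) / 158.6 × 100
       = 12.1 / 158.6 × 100 = 7.6293%

7.63%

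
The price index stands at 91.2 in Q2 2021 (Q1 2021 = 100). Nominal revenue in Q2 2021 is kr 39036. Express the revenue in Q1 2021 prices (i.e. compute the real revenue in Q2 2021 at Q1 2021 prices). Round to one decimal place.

Real = Nominal ÷ (Index/100) = 39036 ÷ (91.2/100)
     = 39036 ÷ 0.912 = 42802.6316

42802.6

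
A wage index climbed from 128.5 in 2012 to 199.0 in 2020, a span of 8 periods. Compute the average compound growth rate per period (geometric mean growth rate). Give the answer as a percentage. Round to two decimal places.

5.62%

Growth factor = (199.0/128.5)^(1/8) = (1.548638)^(1/8) = 1.056194
Growth rate = 1.056194 − 1 = 0.056194 = 5.6194%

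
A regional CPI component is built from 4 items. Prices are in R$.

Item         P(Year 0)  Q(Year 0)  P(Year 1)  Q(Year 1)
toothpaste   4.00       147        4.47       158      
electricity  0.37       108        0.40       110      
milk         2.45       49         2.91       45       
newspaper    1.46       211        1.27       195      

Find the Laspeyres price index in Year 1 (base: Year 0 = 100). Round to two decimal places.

Laspeyres price index uses base-period quantities as weights.
ΣP(Year 1)·Q(Year 0) = 4.47×147 + 0.40×108 + 2.91×49 + 1.27×211 = 657.09 + 43.2 + 142.59 + 267.97 = 1110.85
ΣP(Year 0)·Q(Year 0) = 4.00×147 + 0.37×108 + 2.45×49 + 1.46×211 = 588 + 39.96 + 120.05 + 308.06 = 1056.07
Index = 1110.85 / 1056.07 × 100 = 105.1872

105.19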